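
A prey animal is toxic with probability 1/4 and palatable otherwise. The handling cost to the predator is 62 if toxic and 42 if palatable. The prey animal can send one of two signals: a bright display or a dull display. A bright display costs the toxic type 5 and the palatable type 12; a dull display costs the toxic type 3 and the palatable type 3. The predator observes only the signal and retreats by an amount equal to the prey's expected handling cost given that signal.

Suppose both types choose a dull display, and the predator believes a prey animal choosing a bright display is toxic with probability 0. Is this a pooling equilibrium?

At the pooled signal (dull display) the predator holds the prior 1/4 and pays 1/4·62 + 3/4·42 = 47. Off-path (bright display) belief 0 gives 0·62 + 1·42 = 42.
Toxic: dull display gives 47 − 3 = 44; bright display gives 42 − 5 = 37. Stays. ✓
Palatable: dull display gives 47 − 3 = 44; bright display gives 42 − 12 = 30. Stays. ✓

Yes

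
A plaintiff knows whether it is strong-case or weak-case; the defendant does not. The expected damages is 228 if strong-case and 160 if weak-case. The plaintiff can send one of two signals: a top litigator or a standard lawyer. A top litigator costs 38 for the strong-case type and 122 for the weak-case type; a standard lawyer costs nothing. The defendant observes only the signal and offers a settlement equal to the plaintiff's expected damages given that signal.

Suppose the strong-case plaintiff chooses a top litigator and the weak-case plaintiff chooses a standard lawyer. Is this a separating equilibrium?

If types separate, top litigator earns payment 228 and standard lawyer earns 160.
Strong-case: top litigator gives 228 − 38 = 190; standard lawyer gives 160 − 0 = 160. No deviation. ✓
Weak-case: standard lawyer gives 160 − 0 = 160; top litigator gives 228 − 122 = 106. No deviation. ✓
Neither type gains from mimicking the other.

Yes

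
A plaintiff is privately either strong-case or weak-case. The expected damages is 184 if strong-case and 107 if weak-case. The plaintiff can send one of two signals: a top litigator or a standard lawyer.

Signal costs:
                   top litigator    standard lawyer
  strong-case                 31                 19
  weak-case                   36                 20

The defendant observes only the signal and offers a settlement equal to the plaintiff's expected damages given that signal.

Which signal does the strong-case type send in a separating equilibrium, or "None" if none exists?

None

Try strong-case → top litigator, weak-case → standard lawyer:
  Under separation the defendant infers type exactly: top litigator → strong-case (pays 184), standard lawyer → weak-case (pays 107).
  Strong-case: top litigator gives 184 − 31 = 153; standard lawyer gives 107 − 19 = 88. No deviation. ✓
  Weak-case: standard lawyer gives 107 − 20 = 87; top litigator gives 184 − 36 = 148. Would deviate. ✗
Try strong-case → standard lawyer, weak-case → top litigator:
  Under separation the defendant infers type exactly: standard lawyer → strong-case (pays 184), top litigator → weak-case (pays 107).
  Strong-case: standard lawyer gives 184 − 19 = 165; top litigator gives 107 − 31 = 76. No deviation. ✓
  Weak-case: top litigator gives 107 − 36 = 71; standard lawyer gives 184 − 20 = 164. Would deviate. ✗
Neither assignment is incentive-compatible.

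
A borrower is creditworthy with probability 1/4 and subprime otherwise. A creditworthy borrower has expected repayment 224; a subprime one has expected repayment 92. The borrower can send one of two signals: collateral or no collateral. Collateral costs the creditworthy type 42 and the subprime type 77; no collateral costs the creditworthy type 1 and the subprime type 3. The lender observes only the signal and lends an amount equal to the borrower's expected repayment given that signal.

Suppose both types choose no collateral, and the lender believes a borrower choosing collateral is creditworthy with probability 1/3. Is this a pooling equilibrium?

On the equilibrium path (no collateral) the lender holds the prior 1/4 and pays 1/4·224 + 3/4·92 = 125. Off-path (collateral) belief 1/3 gives 1/3·224 + 2/3·92 = 136.
Creditworthy: no collateral gives 125 − 1 = 124; collateral gives 136 − 42 = 94. Stays. ✓
Subprime: no collateral gives 125 − 3 = 122; collateral gives 136 − 77 = 59. Stays. ✓
Beliefs are Bayes-consistent on-path and both types best-respond.

Yes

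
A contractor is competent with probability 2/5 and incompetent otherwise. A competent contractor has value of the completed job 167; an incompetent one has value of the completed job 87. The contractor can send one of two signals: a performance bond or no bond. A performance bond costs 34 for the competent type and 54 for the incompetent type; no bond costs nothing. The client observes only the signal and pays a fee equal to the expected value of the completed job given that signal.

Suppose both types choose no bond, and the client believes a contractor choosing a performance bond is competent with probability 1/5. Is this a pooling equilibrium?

Yes

At the pooled signal (no bond) the client holds the prior 2/5 and pays 2/5·167 + 3/5·87 = 119. Off-path (bond) belief 1/5 gives 1/5·167 + 4/5·87 = 103.
Competent: no bond gives 119 − 0 = 119; bond gives 103 − 34 = 69. Stays. ✓
Incompetent: no bond gives 119 − 0 = 119; bond gives 103 − 54 = 49. Stays. ✓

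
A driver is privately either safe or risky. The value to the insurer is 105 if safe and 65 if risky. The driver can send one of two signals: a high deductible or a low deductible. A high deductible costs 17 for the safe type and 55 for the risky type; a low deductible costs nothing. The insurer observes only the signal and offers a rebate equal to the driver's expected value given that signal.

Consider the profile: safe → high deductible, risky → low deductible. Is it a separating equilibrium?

Yes

Under separation the insurer infers type exactly: high deductible → safe (pays 105), low deductible → risky (pays 65).
Safe: high deductible gives 105 − 17 = 88; low deductible gives 65 − 0 = 65. No deviation. ✓
Risky: low deductible gives 65 − 0 = 65; high deductible gives 105 − 55 = 50. No deviation. ✓
Neither type gains from mimicking the other.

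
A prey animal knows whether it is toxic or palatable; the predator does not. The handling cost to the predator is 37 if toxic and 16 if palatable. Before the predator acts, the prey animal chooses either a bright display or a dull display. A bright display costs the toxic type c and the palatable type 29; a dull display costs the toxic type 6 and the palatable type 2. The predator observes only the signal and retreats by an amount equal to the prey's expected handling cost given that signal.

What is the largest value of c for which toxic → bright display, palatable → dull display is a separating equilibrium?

Under separation: bright display → toxic (pays 37); dull display → palatable (pays 16).
Palatable: 16 − 2 = 14 ≥ 37 − 29 = 8. Holds regardless of c. ✓
Toxic: 37 − c ≥ 16 − 6, so c ≤ 37 − 10 = 27.

27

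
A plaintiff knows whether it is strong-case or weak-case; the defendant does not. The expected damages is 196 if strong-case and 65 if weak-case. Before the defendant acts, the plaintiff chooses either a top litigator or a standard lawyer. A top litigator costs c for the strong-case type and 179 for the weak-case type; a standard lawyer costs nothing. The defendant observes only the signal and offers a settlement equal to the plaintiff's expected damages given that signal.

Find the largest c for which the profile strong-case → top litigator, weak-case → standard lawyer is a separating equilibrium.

131

Under separation: top litigator → strong-case (pays 196); standard lawyer → weak-case (pays 65).
Weak-case: 65 − 0 = 65 ≥ 196 − 179 = 17. Holds regardless of c. ✓
Strong-case: 196 − c ≥ 65 − 0, so c ≤ 196 − 65 = 131.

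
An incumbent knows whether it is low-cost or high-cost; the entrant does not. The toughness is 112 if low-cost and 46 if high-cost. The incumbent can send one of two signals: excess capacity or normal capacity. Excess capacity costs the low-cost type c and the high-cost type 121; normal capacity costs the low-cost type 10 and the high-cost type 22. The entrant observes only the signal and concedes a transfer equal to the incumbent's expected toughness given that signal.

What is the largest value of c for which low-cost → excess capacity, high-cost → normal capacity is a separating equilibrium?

Under separation: excess capacity → low-cost (pays 112); normal capacity → high-cost (pays 46).
High-cost: 46 − 22 = 24 ≥ 112 − 121 = -9. Holds regardless of c. ✓
Low-cost: 112 − c ≥ 46 − 10, so c ≤ 112 − 36 = 76.

76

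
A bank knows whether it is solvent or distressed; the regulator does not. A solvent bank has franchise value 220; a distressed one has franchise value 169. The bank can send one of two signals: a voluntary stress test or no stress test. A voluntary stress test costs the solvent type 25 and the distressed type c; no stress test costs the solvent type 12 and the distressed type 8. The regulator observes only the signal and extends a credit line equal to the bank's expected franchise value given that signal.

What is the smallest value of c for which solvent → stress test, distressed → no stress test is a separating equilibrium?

Under separation: stress test → solvent (pays 220); no stress test → distressed (pays 169).
Solvent: 220 − 25 = 195 ≥ 169 − 12 = 157. Holds regardless of c. ✓
Distressed: 169 − 8 ≥ 220 − c, so c ≥ 220 − 161 = 59.

59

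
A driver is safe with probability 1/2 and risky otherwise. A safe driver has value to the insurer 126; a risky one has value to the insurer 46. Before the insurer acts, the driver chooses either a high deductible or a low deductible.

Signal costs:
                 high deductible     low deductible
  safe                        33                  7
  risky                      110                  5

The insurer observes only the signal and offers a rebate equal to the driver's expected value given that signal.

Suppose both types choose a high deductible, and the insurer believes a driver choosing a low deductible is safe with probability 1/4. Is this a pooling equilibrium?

On the equilibrium path (high deductible) the insurer holds the prior 1/2 and pays 1/2·126 + 1/2·46 = 86. Off-path (low deductible) belief 1/4 gives 1/4·126 + 3/4·46 = 66.
Safe: high deductible gives 86 − 33 = 53; low deductible gives 66 − 7 = 59. Deviates. ✗
Risky: high deductible gives 86 − 110 = -24; low deductible gives 66 − 5 = 61. Deviates. ✗

No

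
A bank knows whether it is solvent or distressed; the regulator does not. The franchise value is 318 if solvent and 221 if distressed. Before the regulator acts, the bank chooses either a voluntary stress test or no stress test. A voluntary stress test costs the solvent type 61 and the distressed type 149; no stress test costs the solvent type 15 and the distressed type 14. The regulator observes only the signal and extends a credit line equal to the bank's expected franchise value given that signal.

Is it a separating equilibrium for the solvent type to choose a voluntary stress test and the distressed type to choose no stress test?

Under separation the regulator infers type exactly: stress test → solvent (pays 318), no stress test → distressed (pays 221).
Solvent: stress test gives 318 − 61 = 257; no stress test gives 221 − 15 = 206. No deviation. ✓
Distressed: no stress test gives 221 − 14 = 207; stress test gives 318 − 149 = 169. No deviation. ✓
Both incentive constraints hold.

Yes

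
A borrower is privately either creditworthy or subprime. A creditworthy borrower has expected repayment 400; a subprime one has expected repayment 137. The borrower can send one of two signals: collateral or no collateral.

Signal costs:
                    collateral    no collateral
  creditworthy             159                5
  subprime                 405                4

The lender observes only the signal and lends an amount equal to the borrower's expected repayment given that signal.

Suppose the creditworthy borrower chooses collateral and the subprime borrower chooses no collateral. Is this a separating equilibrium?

Yes

If types separate, collateral earns payment 400 and no collateral earns 137.
Creditworthy: collateral gives 400 − 159 = 241; no collateral gives 137 − 5 = 132. No deviation. ✓
Subprime: no collateral gives 137 − 4 = 133; collateral gives 400 − 405 = -5. No deviation. ✓
Both incentive constraints hold.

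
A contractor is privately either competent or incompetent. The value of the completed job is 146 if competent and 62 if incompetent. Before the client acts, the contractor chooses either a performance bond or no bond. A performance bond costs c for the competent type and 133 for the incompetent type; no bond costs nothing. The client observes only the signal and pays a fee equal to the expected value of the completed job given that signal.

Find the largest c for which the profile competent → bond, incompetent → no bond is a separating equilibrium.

Under separation: bond → competent (pays 146); no bond → incompetent (pays 62).
Incompetent: 62 − 0 = 62 ≥ 146 − 133 = 13. Holds regardless of c. ✓
Competent: 146 − c ≥ 62 − 0, so c ≤ 146 − 62 = 84.

84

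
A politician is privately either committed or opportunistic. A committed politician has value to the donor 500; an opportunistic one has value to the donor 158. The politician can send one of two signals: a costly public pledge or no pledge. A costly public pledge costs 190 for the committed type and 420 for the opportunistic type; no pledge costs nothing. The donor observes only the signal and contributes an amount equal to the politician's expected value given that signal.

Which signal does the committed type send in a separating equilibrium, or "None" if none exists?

Try committed → pledge, opportunistic → no pledge:
  Under separation the donor infers type exactly: pledge → committed (pays 500), no pledge → opportunistic (pays 158).
  Committed: pledge gives 500 − 190 = 310; no pledge gives 158 − 0 = 158. No deviation. ✓
  Opportunistic: no pledge gives 158 − 0 = 158; pledge gives 500 − 420 = 80. No deviation. ✓
Both hold — the committed type sends pledge.

pledge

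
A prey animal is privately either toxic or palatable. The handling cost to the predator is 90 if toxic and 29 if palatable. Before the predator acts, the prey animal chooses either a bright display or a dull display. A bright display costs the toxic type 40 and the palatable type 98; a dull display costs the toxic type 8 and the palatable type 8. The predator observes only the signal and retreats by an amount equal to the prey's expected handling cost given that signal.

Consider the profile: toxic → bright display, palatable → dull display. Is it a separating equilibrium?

If types separate, bright display earns payment 90 and dull display earns 29.
Toxic: bright display gives 90 − 40 = 50; dull display gives 29 − 8 = 21. No deviation. ✓
Palatable: dull display gives 29 − 8 = 21; bright display gives 90 − 98 = -8. No deviation. ✓
Neither type gains from mimicking the other.

Yes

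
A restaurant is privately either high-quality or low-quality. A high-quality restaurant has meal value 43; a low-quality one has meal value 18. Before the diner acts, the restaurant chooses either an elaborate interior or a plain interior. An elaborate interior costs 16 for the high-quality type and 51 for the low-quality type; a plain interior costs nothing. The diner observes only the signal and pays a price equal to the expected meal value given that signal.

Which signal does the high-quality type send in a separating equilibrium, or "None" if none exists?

elaborate interior

Try high-quality → elaborate interior, low-quality → plain interior:
  If types separate, elaborate interior earns payment 43 and plain interior earns 18.
  High-quality: elaborate interior gives 43 − 16 = 27; plain interior gives 18 − 0 = 18. No deviation. ✓
  Low-quality: plain interior gives 18 − 0 = 18; elaborate interior gives 43 − 51 = -8. No deviation. ✓
Both hold — the high-quality type sends elaborate interior.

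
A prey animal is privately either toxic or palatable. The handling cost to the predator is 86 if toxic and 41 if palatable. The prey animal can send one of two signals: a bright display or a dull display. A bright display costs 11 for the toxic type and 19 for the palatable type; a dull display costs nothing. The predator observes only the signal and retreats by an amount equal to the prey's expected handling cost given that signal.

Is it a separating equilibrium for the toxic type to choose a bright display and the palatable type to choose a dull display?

Under separation the predator infers type exactly: bright display → toxic (pays 86), dull display → palatable (pays 41).
Toxic: bright display gives 86 − 11 = 75; dull display gives 41 − 0 = 41. No deviation. ✓
Palatable: dull display gives 41 − 0 = 41; bright display gives 86 − 19 = 67. Would deviate. ✗

No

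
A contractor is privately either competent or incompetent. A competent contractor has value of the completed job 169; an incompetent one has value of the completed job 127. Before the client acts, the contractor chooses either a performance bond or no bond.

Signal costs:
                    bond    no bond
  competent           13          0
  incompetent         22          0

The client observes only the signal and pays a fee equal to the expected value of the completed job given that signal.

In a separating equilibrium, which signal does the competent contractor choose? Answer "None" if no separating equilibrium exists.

Try competent → bond, incompetent → no bond:
  Under separation the client infers type exactly: bond → competent (pays 169), no bond → incompetent (pays 127).
  Competent: bond gives 169 − 13 = 156; no bond gives 127 − 0 = 127. No deviation. ✓
  Incompetent: no bond gives 127 − 0 = 127; bond gives 169 − 22 = 147. Would deviate. ✗
Try competent → no bond, incompetent → bond:
  Under separation the client infers type exactly: no bond → competent (pays 169), bond → incompetent (pays 127).
  Competent: no bond gives 169 − 0 = 169; bond gives 127 − 13 = 114. No deviation. ✓
  Incompetent: bond gives 127 − 22 = 105; no bond gives 169 − 0 = 169. Would deviate. ✗
Neither assignment is incentive-compatible.

None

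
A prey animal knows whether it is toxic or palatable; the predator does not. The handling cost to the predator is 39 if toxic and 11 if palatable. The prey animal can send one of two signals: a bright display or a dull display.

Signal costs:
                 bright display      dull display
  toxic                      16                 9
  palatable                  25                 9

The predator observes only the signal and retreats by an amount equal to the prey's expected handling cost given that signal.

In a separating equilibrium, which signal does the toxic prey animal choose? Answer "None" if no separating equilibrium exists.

Try toxic → bright display, palatable → dull display:
  If types separate, bright display earns payment 39 and dull display earns 11.
  Toxic: bright display gives 39 − 16 = 23; dull display gives 11 − 9 = 2. No deviation. ✓
  Palatable: dull display gives 11 − 9 = 2; bright display gives 39 − 25 = 14. Would deviate. ✗
Try toxic → dull display, palatable → bright display:
  If types separate, dull display earns payment 39 and bright display earns 11.
  Toxic: dull display gives 39 − 9 = 30; bright display gives 11 − 16 = -5. No deviation. ✓
  Palatable: bright display gives 11 − 25 = -14; dull display gives 39 − 9 = 30. Would deviate. ✗
Neither assignment is incentive-compatible.

None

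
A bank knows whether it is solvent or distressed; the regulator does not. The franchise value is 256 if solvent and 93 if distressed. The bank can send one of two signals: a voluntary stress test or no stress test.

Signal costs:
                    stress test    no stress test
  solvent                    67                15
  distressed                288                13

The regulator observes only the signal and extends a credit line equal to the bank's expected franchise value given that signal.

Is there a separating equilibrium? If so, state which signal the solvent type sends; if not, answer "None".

Try solvent → stress test, distressed → no stress test:
  Under separation the regulator infers type exactly: stress test → solvent (pays 256), no stress test → distressed (pays 93).
  Solvent: stress test gives 256 − 67 = 189; no stress test gives 93 − 15 = 78. No deviation. ✓
  Distressed: no stress test gives 93 − 13 = 80; stress test gives 256 − 288 = -32. No deviation. ✓
Both hold — the solvent type sends stress test.

stress test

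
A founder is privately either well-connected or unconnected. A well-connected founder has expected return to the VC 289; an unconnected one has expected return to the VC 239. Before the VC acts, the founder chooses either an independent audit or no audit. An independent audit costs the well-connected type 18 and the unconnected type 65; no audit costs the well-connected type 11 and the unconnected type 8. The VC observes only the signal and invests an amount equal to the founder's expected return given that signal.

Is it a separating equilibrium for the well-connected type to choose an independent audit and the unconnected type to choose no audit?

Yes

If types separate, audit earns payment 289 and no audit earns 239.
Well-connected: audit gives 289 − 18 = 271; no audit gives 239 − 11 = 228. No deviation. ✓
Unconnected: no audit gives 239 − 8 = 231; audit gives 289 − 65 = 224. No deviation. ✓
Both incentive constraints hold.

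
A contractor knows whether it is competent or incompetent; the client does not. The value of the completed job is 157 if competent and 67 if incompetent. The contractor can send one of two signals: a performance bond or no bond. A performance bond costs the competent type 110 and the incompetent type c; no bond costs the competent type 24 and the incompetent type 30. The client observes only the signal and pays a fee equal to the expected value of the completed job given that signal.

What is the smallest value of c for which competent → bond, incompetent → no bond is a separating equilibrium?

120

Under separation: bond → competent (pays 157); no bond → incompetent (pays 67).
Competent: 157 − 110 = 47 ≥ 67 − 24 = 43. Holds regardless of c. ✓
Incompetent: 67 − 30 ≥ 157 − c, so c ≥ 157 − 37 = 120.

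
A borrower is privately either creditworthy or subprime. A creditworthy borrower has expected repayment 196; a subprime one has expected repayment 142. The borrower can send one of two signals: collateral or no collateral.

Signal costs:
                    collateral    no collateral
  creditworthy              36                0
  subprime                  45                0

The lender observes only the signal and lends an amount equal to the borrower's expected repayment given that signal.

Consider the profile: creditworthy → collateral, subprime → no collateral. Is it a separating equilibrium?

If types separate, collateral earns payment 196 and no collateral earns 142.
Creditworthy: collateral gives 196 − 36 = 160; no collateral gives 142 − 0 = 142. No deviation. ✓
Subprime: no collateral gives 142 − 0 = 142; collateral gives 196 − 45 = 151. Would deviate. ✗

No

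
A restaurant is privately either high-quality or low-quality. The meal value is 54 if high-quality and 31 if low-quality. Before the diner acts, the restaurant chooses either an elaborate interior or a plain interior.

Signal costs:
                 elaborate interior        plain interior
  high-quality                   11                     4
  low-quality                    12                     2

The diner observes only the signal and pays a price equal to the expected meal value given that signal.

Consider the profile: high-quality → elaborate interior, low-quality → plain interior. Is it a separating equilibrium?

Under separation the diner infers type exactly: elaborate interior → high-quality (pays 54), plain interior → low-quality (pays 31).
High-quality: elaborate interior gives 54 − 11 = 43; plain interior gives 31 − 4 = 27. No deviation. ✓
Low-quality: plain interior gives 31 − 2 = 29; elaborate interior gives 54 − 12 = 42. Would deviate. ✗

No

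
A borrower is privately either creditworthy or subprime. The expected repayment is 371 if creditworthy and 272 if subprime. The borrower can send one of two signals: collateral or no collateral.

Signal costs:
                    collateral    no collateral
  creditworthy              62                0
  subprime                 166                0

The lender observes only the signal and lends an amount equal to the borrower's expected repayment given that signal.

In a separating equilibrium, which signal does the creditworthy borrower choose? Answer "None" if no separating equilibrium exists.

collateral

Try creditworthy → collateral, subprime → no collateral:
  If types separate, collateral earns payment 371 and no collateral earns 272.
  Creditworthy: collateral gives 371 − 62 = 309; no collateral gives 272 − 0 = 272. No deviation. ✓
  Subprime: no collateral gives 272 − 0 = 272; collateral gives 371 − 166 = 205. No deviation. ✓
Both hold — the creditworthy type sends collateral.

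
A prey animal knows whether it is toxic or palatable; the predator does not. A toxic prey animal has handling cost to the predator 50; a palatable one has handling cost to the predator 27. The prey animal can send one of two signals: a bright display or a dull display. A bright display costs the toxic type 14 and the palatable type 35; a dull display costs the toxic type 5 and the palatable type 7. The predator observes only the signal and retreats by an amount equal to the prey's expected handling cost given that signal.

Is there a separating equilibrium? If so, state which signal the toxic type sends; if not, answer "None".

bright display

Try toxic → bright display, palatable → dull display:
  If types separate, bright display earns payment 50 and dull display earns 27.
  Toxic: bright display gives 50 − 14 = 36; dull display gives 27 − 5 = 22. No deviation. ✓
  Palatable: dull display gives 27 − 7 = 20; bright display gives 50 − 35 = 15. No deviation. ✓
Both hold — the toxic type sends bright display.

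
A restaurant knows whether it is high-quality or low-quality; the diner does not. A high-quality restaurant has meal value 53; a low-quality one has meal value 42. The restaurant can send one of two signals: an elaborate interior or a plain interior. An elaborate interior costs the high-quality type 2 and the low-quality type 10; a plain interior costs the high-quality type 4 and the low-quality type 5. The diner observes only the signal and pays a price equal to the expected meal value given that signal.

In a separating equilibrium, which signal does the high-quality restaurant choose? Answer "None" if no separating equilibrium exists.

None

Try high-quality → elaborate interior, low-quality → plain interior:
  Under separation the diner infers type exactly: elaborate interior → high-quality (pays 53), plain interior → low-quality (pays 42).
  High-quality: elaborate interior gives 53 − 2 = 51; plain interior gives 42 − 4 = 38. No deviation. ✓
  Low-quality: plain interior gives 42 − 5 = 37; elaborate interior gives 53 − 10 = 43. Would deviate. ✗
Try high-quality → plain interior, low-quality → elaborate interior:
  Under separation the diner infers type exactly: plain interior → high-quality (pays 53), elaborate interior → low-quality (pays 42).
  High-quality: plain interior gives 53 − 4 = 49; elaborate interior gives 42 − 2 = 40. No deviation. ✓
  Low-quality: elaborate interior gives 42 − 10 = 32; plain interior gives 53 − 5 = 48. Would deviate. ✗
Neither assignment is incentive-compatible.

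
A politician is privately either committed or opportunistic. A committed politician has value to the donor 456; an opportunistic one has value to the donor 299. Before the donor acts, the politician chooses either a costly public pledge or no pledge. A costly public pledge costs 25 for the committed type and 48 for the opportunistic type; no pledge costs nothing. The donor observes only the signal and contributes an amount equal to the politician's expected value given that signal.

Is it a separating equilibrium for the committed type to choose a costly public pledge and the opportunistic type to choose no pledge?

If types separate, pledge earns payment 456 and no pledge earns 299.
Committed: pledge gives 456 − 25 = 431; no pledge gives 299 − 0 = 299. No deviation. ✓
Opportunistic: no pledge gives 299 − 0 = 299; pledge gives 456 − 48 = 408. Would deviate. ✗

No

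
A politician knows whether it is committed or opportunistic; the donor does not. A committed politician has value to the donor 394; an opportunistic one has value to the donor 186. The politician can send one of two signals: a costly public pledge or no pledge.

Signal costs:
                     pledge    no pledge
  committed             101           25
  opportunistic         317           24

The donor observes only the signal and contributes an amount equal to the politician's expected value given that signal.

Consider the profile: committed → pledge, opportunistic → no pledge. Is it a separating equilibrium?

If types separate, pledge earns payment 394 and no pledge earns 186.
Committed: pledge gives 394 − 101 = 293; no pledge gives 186 − 25 = 161. No deviation. ✓
Opportunistic: no pledge gives 186 − 24 = 162; pledge gives 394 − 317 = 77. No deviation. ✓
Neither type gains from mimicking the other.

Yes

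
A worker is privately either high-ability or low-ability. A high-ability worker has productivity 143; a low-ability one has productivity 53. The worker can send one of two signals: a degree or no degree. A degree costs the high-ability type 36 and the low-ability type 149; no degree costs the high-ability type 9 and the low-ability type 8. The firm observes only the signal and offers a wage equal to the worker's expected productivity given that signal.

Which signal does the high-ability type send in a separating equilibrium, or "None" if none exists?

Try high-ability → degree, low-ability → no degree:
  Under separation the firm infers type exactly: degree → high-ability (pays 143), no degree → low-ability (pays 53).
  High-ability: degree gives 143 − 36 = 107; no degree gives 53 − 9 = 44. No deviation. ✓
  Low-ability: no degree gives 53 − 8 = 45; degree gives 143 − 149 = -6. No deviation. ✓
Both hold — the high-ability type sends degree.

degree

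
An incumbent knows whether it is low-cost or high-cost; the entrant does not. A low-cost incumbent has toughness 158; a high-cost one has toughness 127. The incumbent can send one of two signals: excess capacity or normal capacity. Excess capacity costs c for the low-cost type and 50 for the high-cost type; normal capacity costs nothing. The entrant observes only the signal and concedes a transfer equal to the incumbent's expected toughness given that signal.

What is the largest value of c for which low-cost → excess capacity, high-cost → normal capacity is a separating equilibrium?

31

Under separation: excess capacity → low-cost (pays 158); normal capacity → high-cost (pays 127).
High-cost: 127 − 0 = 127 ≥ 158 − 50 = 108. Holds regardless of c. ✓
Low-cost: 158 − c ≥ 127 − 0, so c ≤ 158 − 127 = 31.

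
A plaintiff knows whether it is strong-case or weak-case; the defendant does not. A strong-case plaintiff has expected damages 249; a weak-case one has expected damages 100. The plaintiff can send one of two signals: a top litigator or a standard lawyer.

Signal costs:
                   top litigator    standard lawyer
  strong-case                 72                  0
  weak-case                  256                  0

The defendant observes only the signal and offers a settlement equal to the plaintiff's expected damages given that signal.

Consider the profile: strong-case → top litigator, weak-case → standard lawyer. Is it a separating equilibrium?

Yes

If types separate, top litigator earns payment 249 and standard lawyer earns 100.
Strong-case: top litigator gives 249 − 72 = 177; standard lawyer gives 100 − 0 = 100. No deviation. ✓
Weak-case: standard lawyer gives 100 − 0 = 100; top litigator gives 249 − 256 = -7. No deviation. ✓
Both incentive constraints hold.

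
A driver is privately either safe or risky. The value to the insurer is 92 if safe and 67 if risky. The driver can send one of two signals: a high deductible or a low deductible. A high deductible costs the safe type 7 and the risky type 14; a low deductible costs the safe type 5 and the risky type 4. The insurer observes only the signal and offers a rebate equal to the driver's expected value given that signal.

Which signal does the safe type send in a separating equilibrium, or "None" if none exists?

None

Try safe → high deductible, risky → low deductible:
  Under separation the insurer infers type exactly: high deductible → safe (pays 92), low deductible → risky (pays 67).
  Safe: high deductible gives 92 − 7 = 85; low deductible gives 67 − 5 = 62. No deviation. ✓
  Risky: low deductible gives 67 − 4 = 63; high deductible gives 92 − 14 = 78. Would deviate. ✗
Try safe → low deductible, risky → high deductible:
  Under separation the insurer infers type exactly: low deductible → safe (pays 92), high deductible → risky (pays 67).
  Safe: low deductible gives 92 − 5 = 87; high deductible gives 67 − 7 = 60. No deviation. ✓
  Risky: high deductible gives 67 − 14 = 53; low deductible gives 92 − 4 = 88. Would deviate. ✗
Neither assignment is incentive-compatible.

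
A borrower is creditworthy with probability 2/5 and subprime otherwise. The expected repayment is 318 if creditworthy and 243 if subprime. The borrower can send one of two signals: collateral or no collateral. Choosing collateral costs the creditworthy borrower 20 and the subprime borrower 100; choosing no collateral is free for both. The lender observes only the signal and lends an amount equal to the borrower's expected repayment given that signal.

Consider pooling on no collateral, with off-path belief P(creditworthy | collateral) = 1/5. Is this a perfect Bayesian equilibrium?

On the equilibrium path (no collateral) the lender holds the prior 2/5 and pays 2/5·318 + 3/5·243 = 273. Off-path (collateral) belief 1/5 gives 1/5·318 + 4/5·243 = 258.
Creditworthy: no collateral gives 273 − 0 = 273; collateral gives 258 − 20 = 238. Stays. ✓
Subprime: no collateral gives 273 − 0 = 273; collateral gives 258 − 100 = 158. Stays. ✓
Beliefs are Bayes-consistent on-path and both types best-respond.

Yes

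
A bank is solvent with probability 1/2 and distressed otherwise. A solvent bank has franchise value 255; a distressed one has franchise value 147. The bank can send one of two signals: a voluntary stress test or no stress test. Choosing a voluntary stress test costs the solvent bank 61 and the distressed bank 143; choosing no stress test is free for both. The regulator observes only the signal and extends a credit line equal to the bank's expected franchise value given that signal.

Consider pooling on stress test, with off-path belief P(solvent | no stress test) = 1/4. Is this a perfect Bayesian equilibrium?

No

On the equilibrium path (stress test) the regulator holds the prior 1/2 and pays 1/2·255 + 1/2·147 = 201. Off-path (no stress test) belief 1/4 gives 1/4·255 + 3/4·147 = 174.
Solvent: stress test gives 201 − 61 = 140; no stress test gives 174 − 0 = 174. Deviates. ✗
Distressed: stress test gives 201 − 143 = 58; no stress test gives 174 − 0 = 174. Deviates. ✗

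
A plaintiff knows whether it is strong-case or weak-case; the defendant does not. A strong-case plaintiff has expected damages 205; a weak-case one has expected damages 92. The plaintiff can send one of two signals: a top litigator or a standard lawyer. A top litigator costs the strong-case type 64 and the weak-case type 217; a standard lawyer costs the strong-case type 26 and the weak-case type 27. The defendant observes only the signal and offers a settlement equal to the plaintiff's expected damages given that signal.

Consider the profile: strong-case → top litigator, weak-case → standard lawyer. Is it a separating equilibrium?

Yes

If types separate, top litigator earns payment 205 and standard lawyer earns 92.
Strong-case: top litigator gives 205 − 64 = 141; standard lawyer gives 92 − 26 = 66. No deviation. ✓
Weak-case: standard lawyer gives 92 − 27 = 65; top litigator gives 205 − 217 = -12. No deviation. ✓
Both incentive constraints hold.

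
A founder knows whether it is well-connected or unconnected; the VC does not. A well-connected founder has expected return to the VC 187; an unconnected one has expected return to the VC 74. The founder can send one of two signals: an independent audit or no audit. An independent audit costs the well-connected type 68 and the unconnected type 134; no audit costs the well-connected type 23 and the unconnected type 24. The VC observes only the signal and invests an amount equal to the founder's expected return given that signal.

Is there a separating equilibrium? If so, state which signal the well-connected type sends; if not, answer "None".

Try well-connected → audit, unconnected → no audit:
  Under separation the VC infers type exactly: audit → well-connected (pays 187), no audit → unconnected (pays 74).
  Well-connected: audit gives 187 − 68 = 119; no audit gives 74 − 23 = 51. No deviation. ✓
  Unconnected: no audit gives 74 − 24 = 50; audit gives 187 − 134 = 53. Would deviate. ✗
Try well-connected → no audit, unconnected → audit:
  Under separation the VC infers type exactly: no audit → well-connected (pays 187), audit → unconnected (pays 74).
  Well-connected: no audit gives 187 − 23 = 164; audit gives 74 − 68 = 6. No deviation. ✓
  Unconnected: audit gives 74 − 134 = -60; no audit gives 187 − 24 = 163. Would deviate. ✗
Neither assignment is incentive-compatible.

None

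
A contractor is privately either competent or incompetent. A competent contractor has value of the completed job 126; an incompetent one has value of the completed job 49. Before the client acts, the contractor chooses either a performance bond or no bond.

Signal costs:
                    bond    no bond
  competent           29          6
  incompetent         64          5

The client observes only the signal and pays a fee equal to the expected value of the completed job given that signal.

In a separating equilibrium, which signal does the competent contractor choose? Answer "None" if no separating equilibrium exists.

None

Try competent → bond, incompetent → no bond:
  Under separation the client infers type exactly: bond → competent (pays 126), no bond → incompetent (pays 49).
  Competent: bond gives 126 − 29 = 97; no bond gives 49 − 6 = 43. No deviation. ✓
  Incompetent: no bond gives 49 − 5 = 44; bond gives 126 − 64 = 62. Would deviate. ✗
Try competent → no bond, incompetent → bond:
  Under separation the client infers type exactly: no bond → competent (pays 126), bond → incompetent (pays 49).
  Competent: no bond gives 126 − 6 = 120; bond gives 49 − 29 = 20. No deviation. ✓
  Incompetent: bond gives 49 − 64 = -15; no bond gives 126 − 5 = 121. Would deviate. ✗
Neither assignment is incentive-compatible.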